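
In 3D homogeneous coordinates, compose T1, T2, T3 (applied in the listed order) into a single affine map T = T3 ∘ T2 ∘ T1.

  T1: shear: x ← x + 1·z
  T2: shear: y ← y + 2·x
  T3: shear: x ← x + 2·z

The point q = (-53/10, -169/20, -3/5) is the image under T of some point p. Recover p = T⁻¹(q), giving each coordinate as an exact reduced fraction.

p = (-7/2, -1/4, -3/5)

T1 = [1 0 1 0; 0 1 0 0; 0 0 1 0; 0 0 0 1]
T2·T1 = [1 0 1 0; 2 1 2 0; 0 0 1 0; 0 0 0 1]
T3·…·T1 = [1 0 3 0; 2 1 2 0; 0 0 1 0; 0 0 0 1]
det M = 1; M⁻¹ = [1 0 -3 0; -2 1 4 0; 0 0 1 0; 0 0 0 1]
M⁻¹ · (-53/10, -169/20, -3/5)ᵀ = (-7/2, -1/4, -3/5)ᵀ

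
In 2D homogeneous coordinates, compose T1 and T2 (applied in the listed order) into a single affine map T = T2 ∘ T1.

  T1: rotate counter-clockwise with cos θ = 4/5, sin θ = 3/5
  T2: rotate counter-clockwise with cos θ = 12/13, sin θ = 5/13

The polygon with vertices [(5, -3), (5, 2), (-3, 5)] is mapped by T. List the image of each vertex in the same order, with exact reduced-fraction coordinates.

T1 rotate counter-clockwise with cos θ = 4/5, sin θ = 3/5: (5, -3) → (29/5, 3/5); (5, 2) → (14/5, 23/5); (-3, 5) → (-27/5, 11/5)
T2 rotate counter-clockwise with cos θ = 12/13, sin θ = 5/13: (29/5, 3/5) → (333/65, 181/65); (14/5, 23/5) → (53/65, 346/65); (-27/5, 11/5) → (-379/65, -3/65)

image vertices: (333/65, 181/65), (53/65, 346/65), (-379/65, -3/65)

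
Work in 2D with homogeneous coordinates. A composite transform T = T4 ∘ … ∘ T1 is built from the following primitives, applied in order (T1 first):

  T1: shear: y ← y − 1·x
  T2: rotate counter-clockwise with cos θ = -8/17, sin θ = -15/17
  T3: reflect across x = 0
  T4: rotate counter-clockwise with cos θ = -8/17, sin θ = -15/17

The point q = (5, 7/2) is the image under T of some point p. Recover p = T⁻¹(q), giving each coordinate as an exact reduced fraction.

T1 = [1 0 0; -1 1 0; 0 0 1]
T2·T1 = [-23/17 15/17 0; -7/17 -8/17 0; 0 0 1]
T3·…·T1 = [23/17 -15/17 0; -7/17 -8/17 0; 0 0 1]
T4·…·T1 = [-1 0 0; -1 1 0; 0 0 1]
det M = -1; M⁻¹ = [-1 0 0; -1 1 0; 0 0 1]
M⁻¹ · (5, 7/2)ᵀ = (-5, -3/2)ᵀ

p = (-5, -3/2)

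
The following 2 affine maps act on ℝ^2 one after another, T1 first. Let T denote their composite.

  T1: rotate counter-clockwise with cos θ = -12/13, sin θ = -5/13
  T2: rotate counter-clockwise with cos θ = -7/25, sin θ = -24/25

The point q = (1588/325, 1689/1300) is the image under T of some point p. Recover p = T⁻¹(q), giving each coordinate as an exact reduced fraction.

T1 = [-12/13 5/13 0; -5/13 -12/13 0; 0 0 1]
T2·T1 = [-36/325 -323/325 0; 323/325 -36/325 0; 0 0 1]
det M = 1; M⁻¹ = [-36/325 323/325 0; -323/325 -36/325 0; 0 0 1]
M⁻¹ · (1588/325, 1689/1300)ᵀ = (3/4, -5)ᵀ

p = (3/4, -5)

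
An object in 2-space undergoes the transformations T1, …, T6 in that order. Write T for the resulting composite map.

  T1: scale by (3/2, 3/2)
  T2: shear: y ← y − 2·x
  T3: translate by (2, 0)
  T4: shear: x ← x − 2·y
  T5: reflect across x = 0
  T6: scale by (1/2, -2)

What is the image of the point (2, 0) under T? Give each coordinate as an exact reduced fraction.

T1 scale by (3/2, 3/2): (2, 0) → (3, 0)
T2 shear: y ← y − 2·x: (3, 0) → (3, -6)
T3 translate by (2, 0): (3, -6) → (5, -6)
T4 shear: x ← x − 2·y: (5, -6) → (17, -6)
T5 reflect across x = 0: (17, -6) → (-17, -6)
T6 scale by (1/2, -2): (-17, -6) → (-17/2, 12)

T(p) = (-17/2, 12)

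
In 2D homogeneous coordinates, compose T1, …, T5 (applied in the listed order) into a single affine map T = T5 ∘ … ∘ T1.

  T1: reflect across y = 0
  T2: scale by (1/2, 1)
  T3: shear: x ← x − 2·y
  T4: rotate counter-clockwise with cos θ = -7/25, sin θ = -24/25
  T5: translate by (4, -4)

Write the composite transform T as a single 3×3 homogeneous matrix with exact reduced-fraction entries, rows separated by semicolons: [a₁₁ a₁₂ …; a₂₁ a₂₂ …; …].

T = [-7/50 -38/25 4; -12/25 -41/25 -4; 0 0 1]

T1 = [1 0 0; 0 -1 0; 0 0 1]
T2·T1 = [1/2 0 0; 0 -1 0; 0 0 1]
T3·…·T1 = [1/2 2 0; 0 -1 0; 0 0 1]
T4·…·T1 = [-7/50 -38/25 0; -12/25 -41/25 0; 0 0 1]
T5·…·T1 = [-7/50 -38/25 4; -12/25 -41/25 -4; 0 0 1]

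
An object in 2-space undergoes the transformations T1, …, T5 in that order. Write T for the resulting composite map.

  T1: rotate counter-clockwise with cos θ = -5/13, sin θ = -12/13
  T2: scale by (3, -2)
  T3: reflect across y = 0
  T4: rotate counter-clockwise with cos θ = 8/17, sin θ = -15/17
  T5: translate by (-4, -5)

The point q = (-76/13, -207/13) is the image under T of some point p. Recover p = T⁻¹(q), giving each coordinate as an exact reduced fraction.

T1 = [-5/13 12/13 0; -12/13 -5/13 0; 0 0 1]
T2·T1 = [-15/13 36/13 0; 24/13 10/13 0; 0 0 1]
T3·…·T1 = [-15/13 36/13 0; -24/13 -10/13 0; 0 0 1]
T4·…·T1 = [-480/221 138/221 0; 33/221 -620/221 0; 0 0 1]
T5·…·T1 = [-480/221 138/221 -4; 33/221 -620/221 -5; 0 0 1]
det M = 6; M⁻¹ = [-310/663 -23/221 -1585/663; -11/442 -80/221 -422/221; 0 0 1]
M⁻¹ · (-76/13, -207/13)ᵀ = (2, 4)ᵀ

p = (2, 4)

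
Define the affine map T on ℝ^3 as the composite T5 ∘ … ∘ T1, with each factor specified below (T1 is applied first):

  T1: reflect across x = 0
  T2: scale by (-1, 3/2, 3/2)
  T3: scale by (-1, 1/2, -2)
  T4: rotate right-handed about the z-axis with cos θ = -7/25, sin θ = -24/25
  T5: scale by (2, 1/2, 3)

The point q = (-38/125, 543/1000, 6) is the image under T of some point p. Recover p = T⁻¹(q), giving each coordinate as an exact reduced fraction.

p = (1, -3/5, -2/3)

T1 = [-1 0 0 0; 0 1 0 0; 0 0 1 0; 0 0 0 1]
T2·T1 = [1 0 0 0; 0 3/2 0 0; 0 0 3/2 0; 0 0 0 1]
T3·…·T1 = [-1 0 0 0; 0 3/4 0 0; 0 0 -3 0; 0 0 0 1]
T4·…·T1 = [7/25 18/25 0 0; 24/25 -21/100 0 0; 0 0 -3 0; 0 0 0 1]
T5·…·T1 = [14/25 36/25 0 0; 12/25 -21/200 0 0; 0 0 -9 0; 0 0 0 1]
det M = 27/4; M⁻¹ = [7/50 48/25 0 0; 16/25 -56/75 0 0; 0 0 -1/9 0; 0 0 0 1]
M⁻¹ · (-38/125, 543/1000, 6)ᵀ = (1, -3/5, -2/3)ᵀ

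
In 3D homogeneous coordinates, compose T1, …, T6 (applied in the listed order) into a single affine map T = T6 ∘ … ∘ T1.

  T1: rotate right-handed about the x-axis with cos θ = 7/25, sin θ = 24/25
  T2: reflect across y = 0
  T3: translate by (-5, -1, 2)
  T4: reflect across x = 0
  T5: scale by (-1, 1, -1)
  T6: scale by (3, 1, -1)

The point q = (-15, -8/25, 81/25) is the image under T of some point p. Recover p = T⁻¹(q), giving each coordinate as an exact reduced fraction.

p = (0, 1, 1)

T1 = [1 0 0 0; 0 7/25 -24/25 0; 0 24/25 7/25 0; 0 0 0 1]
T2·T1 = [1 0 0 0; 0 -7/25 24/25 0; 0 24/25 7/25 0; 0 0 0 1]
T3·…·T1 = [1 0 0 -5; 0 -7/25 24/25 -1; 0 24/25 7/25 2; 0 0 0 1]
T4·…·T1 = [-1 0 0 5; 0 -7/25 24/25 -1; 0 24/25 7/25 2; 0 0 0 1]
T5·…·T1 = [1 0 0 -5; 0 -7/25 24/25 -1; 0 -24/25 -7/25 -2; 0 0 0 1]
T6·…·T1 = [3 0 0 -15; 0 -7/25 24/25 -1; 0 24/25 7/25 2; 0 0 0 1]
det M = -3; M⁻¹ = [1/3 0 0 5; 0 -7/25 24/25 -11/5; 0 24/25 7/25 2/5; 0 0 0 1]
M⁻¹ · (-15, -8/25, 81/25)ᵀ = (0, 1, 1)ᵀ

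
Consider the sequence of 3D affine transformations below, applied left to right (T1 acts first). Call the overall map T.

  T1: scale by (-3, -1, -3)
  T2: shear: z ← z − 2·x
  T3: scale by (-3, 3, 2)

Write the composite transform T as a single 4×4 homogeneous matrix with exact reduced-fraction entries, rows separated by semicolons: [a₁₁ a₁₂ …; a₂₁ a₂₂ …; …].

T1 = [-3 0 0 0; 0 -1 0 0; 0 0 -3 0; 0 0 0 1]
T2·T1 = [-3 0 0 0; 0 -1 0 0; 6 0 -3 0; 0 0 0 1]
T3·…·T1 = [9 0 0 0; 0 -3 0 0; 12 0 -6 0; 0 0 0 1]

T = [9 0 0 0; 0 -3 0 0; 12 0 -6 0; 0 0 0 1]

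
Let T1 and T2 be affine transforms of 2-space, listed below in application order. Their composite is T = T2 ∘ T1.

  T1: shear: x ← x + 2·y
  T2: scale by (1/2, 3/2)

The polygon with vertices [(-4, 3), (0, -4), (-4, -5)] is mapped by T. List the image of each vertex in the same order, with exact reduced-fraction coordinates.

T1 shear: x ← x + 2·y: (-4, 3) → (2, 3); (0, -4) → (-8, -4); (-4, -5) → (-14, -5)
T2 scale by (1/2, 3/2): (2, 3) → (1, 9/2); (-8, -4) → (-4, -6); (-14, -5) → (-7, -15/2)

image vertices: (1, 9/2), (-4, -6), (-7, -15/2)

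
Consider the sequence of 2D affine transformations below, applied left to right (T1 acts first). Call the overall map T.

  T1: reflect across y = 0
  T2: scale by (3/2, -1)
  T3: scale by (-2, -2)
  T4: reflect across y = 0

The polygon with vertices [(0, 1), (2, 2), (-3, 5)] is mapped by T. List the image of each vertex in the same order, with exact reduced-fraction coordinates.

T1 reflect across y = 0: (0, 1) → (0, -1); (2, 2) → (2, -2); (-3, 5) → (-3, -5)
T2 scale by (3/2, -1): (0, -1) → (0, 1); (2, -2) → (3, 2); (-3, -5) → (-9/2, 5)
T3 scale by (-2, -2): (0, 1) → (0, -2); (3, 2) → (-6, -4); (-9/2, 5) → (9, -10)
T4 reflect across y = 0: (0, -2) → (0, 2); (-6, -4) → (-6, 4); (9, -10) → (9, 10)

image vertices: (0, 2), (-6, 4), (9, 10)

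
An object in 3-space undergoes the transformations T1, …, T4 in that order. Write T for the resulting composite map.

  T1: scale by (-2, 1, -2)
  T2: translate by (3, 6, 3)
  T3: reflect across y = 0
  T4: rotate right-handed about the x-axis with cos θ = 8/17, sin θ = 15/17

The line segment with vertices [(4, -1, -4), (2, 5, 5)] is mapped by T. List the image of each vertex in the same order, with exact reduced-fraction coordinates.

T1 scale by (-2, 1, -2): (4, -1, -4) → (-8, -1, 8); (2, 5, 5) → (-4, 5, -10)
T2 translate by (3, 6, 3): (-8, -1, 8) → (-5, 5, 11); (-4, 5, -10) → (-1, 11, -7)
T3 reflect across y = 0: (-5, 5, 11) → (-5, -5, 11); (-1, 11, -7) → (-1, -11, -7)
T4 rotate right-handed about the x-axis with cos θ = 8/17, sin θ = 15/17: (-5, -5, 11) → (-5, -205/17, 13/17); (-1, -11, -7) → (-1, 1, -13)

image vertices: (-5, -205/17, 13/17), (-1, 1, -13)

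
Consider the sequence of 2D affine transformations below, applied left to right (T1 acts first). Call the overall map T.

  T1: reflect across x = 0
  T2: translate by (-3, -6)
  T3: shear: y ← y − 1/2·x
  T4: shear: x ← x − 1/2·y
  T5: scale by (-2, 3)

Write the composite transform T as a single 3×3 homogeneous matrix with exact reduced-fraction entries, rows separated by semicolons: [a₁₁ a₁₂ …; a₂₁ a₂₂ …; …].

T = [5/2 1 3/2; 3/2 3 -27/2; 0 0 1]

T1 = [-1 0 0; 0 1 0; 0 0 1]
T2·T1 = [-1 0 -3; 0 1 -6; 0 0 1]
T3·…·T1 = [-1 0 -3; 1/2 1 -9/2; 0 0 1]
T4·…·T1 = [-5/4 -1/2 -3/4; 1/2 1 -9/2; 0 0 1]
T5·…·T1 = [5/2 1 3/2; 3/2 3 -27/2; 0 0 1]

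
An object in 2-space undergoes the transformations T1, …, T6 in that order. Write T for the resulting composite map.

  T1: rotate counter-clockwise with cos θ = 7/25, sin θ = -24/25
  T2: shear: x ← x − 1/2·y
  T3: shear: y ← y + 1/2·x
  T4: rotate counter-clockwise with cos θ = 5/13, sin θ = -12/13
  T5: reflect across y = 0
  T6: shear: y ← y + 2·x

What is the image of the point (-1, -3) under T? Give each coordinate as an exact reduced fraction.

T1 rotate counter-clockwise with cos θ = 7/25, sin θ = -24/25: (-1, -3) → (-79/25, 3/25)
T2 shear: x ← x − 1/2·y: (-79/25, 3/25) → (-161/50, 3/25)
T3 shear: y ← y + 1/2·x: (-161/50, 3/25) → (-161/50, -149/100)
T4 rotate counter-clockwise with cos θ = 5/13, sin θ = -12/13: (-161/50, -149/100) → (-1699/650, 3119/1300)
T5 reflect across y = 0: (-1699/650, 3119/1300) → (-1699/650, -3119/1300)
T6 shear: y ← y + 2·x: (-1699/650, -3119/1300) → (-1699/650, -1983/260)

T(p) = (-1699/650, -1983/260)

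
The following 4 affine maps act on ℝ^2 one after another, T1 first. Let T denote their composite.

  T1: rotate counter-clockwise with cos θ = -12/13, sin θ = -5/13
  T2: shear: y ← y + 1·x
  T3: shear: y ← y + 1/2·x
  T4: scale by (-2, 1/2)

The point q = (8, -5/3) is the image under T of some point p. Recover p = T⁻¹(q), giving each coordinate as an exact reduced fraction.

T1 = [-12/13 5/13 0; -5/13 -12/13 0; 0 0 1]
T2·T1 = [-12/13 5/13 0; -17/13 -7/13 0; 0 0 1]
T3·…·T1 = [-12/13 5/13 0; -23/13 -9/26 0; 0 0 1]
T4·…·T1 = [24/13 -10/13 0; -23/26 -9/52 0; 0 0 1]
det M = -1; M⁻¹ = [9/52 -10/13 0; -23/26 -24/13 0; 0 0 1]
M⁻¹ · (8, -5/3)ᵀ = (8/3, -4)ᵀ

p = (8/3, -4)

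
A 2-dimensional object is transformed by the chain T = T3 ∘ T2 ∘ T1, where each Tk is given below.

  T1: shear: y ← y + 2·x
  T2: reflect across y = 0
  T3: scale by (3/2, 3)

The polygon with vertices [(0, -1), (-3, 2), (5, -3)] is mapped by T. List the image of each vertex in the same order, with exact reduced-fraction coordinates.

T1 shear: y ← y + 2·x: (0, -1) → (0, -1); (-3, 2) → (-3, -4); (5, -3) → (5, 7)
T2 reflect across y = 0: (0, -1) → (0, 1); (-3, -4) → (-3, 4); (5, 7) → (5, -7)
T3 scale by (3/2, 3): (0, 1) → (0, 3); (-3, 4) → (-9/2, 12); (5, -7) → (15/2, -21)

image vertices: (0, 3), (-9/2, 12), (15/2, -21)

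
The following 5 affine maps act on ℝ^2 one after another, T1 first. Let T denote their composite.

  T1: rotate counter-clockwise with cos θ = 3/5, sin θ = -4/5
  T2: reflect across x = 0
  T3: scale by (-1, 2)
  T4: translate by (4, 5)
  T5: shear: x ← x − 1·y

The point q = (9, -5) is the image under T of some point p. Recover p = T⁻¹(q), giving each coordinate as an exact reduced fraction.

T1 = [3/5 4/5 0; -4/5 3/5 0; 0 0 1]
T2·T1 = [-3/5 -4/5 0; -4/5 3/5 0; 0 0 1]
T3·…·T1 = [3/5 4/5 0; -8/5 6/5 0; 0 0 1]
T4·…·T1 = [3/5 4/5 4; -8/5 6/5 5; 0 0 1]
T5·…·T1 = [11/5 -2/5 -1; -8/5 6/5 5; 0 0 1]
det M = 2; M⁻¹ = [3/5 1/5 -2/5; 4/5 11/10 -47/10; 0 0 1]
M⁻¹ · (9, -5)ᵀ = (4, -3)ᵀ

p = (4, -3)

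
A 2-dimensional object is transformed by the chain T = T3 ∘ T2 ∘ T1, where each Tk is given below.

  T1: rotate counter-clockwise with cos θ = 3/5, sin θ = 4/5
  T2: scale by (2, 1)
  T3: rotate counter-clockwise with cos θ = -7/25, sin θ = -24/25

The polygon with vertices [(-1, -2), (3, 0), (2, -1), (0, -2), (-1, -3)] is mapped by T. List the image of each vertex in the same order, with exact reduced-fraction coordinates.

T1 rotate counter-clockwise with cos θ = 3/5, sin θ = 4/5: (-1, -2) → (1, -2); (3, 0) → (9/5, 12/5); (2, -1) → (2, 1); (0, -2) → (8/5, -6/5); (-1, -3) → (9/5, -13/5)
T2 scale by (2, 1): (1, -2) → (2, -2); (9/5, 12/5) → (18/5, 12/5); (2, 1) → (4, 1); (8/5, -6/5) → (16/5, -6/5); (9/5, -13/5) → (18/5, -13/5)
T3 rotate counter-clockwise with cos θ = -7/25, sin θ = -24/25: (2, -2) → (-62/25, -34/25); (18/5, 12/5) → (162/125, -516/125); (4, 1) → (-4/25, -103/25); (16/5, -6/5) → (-256/125, -342/125); (18/5, -13/5) → (-438/125, -341/125)

image vertices: (-62/25, -34/25), (162/125, -516/125), (-4/25, -103/25), (-256/125, -342/125), (-438/125, -341/125)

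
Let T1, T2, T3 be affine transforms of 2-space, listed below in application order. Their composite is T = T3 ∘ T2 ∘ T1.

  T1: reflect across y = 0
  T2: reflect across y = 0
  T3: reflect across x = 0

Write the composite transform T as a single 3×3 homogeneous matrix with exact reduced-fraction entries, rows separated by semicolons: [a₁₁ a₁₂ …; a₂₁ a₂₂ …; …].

T = [-1 0 0; 0 1 0; 0 0 1]

T1 = [1 0 0; 0 -1 0; 0 0 1]
T2·T1 = [1 0 0; 0 1 0; 0 0 1]
T3·…·T1 = [-1 0 0; 0 1 0; 0 0 1]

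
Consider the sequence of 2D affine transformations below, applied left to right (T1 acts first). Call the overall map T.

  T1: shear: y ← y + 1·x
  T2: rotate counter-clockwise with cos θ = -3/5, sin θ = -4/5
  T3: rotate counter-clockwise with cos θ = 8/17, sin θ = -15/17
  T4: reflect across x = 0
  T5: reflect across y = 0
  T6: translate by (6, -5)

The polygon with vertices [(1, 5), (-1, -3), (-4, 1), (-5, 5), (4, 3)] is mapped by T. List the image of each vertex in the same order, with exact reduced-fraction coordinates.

image vertices: (672/85, 66/85), (22/5, -44/5), (27/17, -125/17), (18/17, -72/17), (937/85, 111/85)

T1 shear: y ← y + 1·x: (1, 5) → (1, 6); (-1, -3) → (-1, -4); (-4, 1) → (-4, -3); (-5, 5) → (-5, 0); (4, 3) → (4, 7)
T2 rotate counter-clockwise with cos θ = -3/5, sin θ = -4/5: (1, 6) → (21/5, -22/5); (-1, -4) → (-13/5, 16/5); (-4, -3) → (0, 5); (-5, 0) → (3, 4); (4, 7) → (16/5, -37/5)
T3 rotate counter-clockwise with cos θ = 8/17, sin θ = -15/17: (21/5, -22/5) → (-162/85, -491/85); (-13/5, 16/5) → (8/5, 19/5); (0, 5) → (75/17, 40/17); (3, 4) → (84/17, -13/17); (16/5, -37/5) → (-427/85, -536/85)
T4 reflect across x = 0: (-162/85, -491/85) → (162/85, -491/85); (8/5, 19/5) → (-8/5, 19/5); (75/17, 40/17) → (-75/17, 40/17); (84/17, -13/17) → (-84/17, -13/17); (-427/85, -536/85) → (427/85, -536/85)
T5 reflect across y = 0: (162/85, -491/85) → (162/85, 491/85); (-8/5, 19/5) → (-8/5, -19/5); (-75/17, 40/17) → (-75/17, -40/17); (-84/17, -13/17) → (-84/17, 13/17); (427/85, -536/85) → (427/85, 536/85)
T6 translate by (6, -5): (162/85, 491/85) → (672/85, 66/85); (-8/5, -19/5) → (22/5, -44/5); (-75/17, -40/17) → (27/17, -125/17); (-84/17, 13/17) → (18/17, -72/17); (427/85, 536/85) → (937/85, 111/85)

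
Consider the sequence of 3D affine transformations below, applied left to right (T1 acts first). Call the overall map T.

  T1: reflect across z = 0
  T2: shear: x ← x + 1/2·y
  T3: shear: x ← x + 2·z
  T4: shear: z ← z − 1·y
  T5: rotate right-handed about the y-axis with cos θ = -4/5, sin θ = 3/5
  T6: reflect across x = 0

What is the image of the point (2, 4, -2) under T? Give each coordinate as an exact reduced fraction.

T1 reflect across z = 0: (2, 4, -2) → (2, 4, 2)
T2 shear: x ← x + 1/2·y: (2, 4, 2) → (4, 4, 2)
T3 shear: x ← x + 2·z: (4, 4, 2) → (8, 4, 2)
T4 shear: z ← z − 1·y: (8, 4, 2) → (8, 4, -2)
T5 rotate right-handed about the y-axis with cos θ = -4/5, sin θ = 3/5: (8, 4, -2) → (-38/5, 4, -16/5)
T6 reflect across x = 0: (-38/5, 4, -16/5) → (38/5, 4, -16/5)

T(p) = (38/5, 4, -16/5)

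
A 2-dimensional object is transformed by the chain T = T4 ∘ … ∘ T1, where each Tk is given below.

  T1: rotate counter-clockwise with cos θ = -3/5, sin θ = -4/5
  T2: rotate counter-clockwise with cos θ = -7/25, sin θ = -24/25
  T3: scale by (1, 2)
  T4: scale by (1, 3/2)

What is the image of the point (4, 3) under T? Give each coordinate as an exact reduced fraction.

T(p) = (-24/5, 21/5)

T1 rotate counter-clockwise with cos θ = -3/5, sin θ = -4/5: (4, 3) → (0, -5)
T2 rotate counter-clockwise with cos θ = -7/25, sin θ = -24/25: (0, -5) → (-24/5, 7/5)
T3 scale by (1, 2): (-24/5, 7/5) → (-24/5, 14/5)
T4 scale by (1, 3/2): (-24/5, 14/5) → (-24/5, 21/5)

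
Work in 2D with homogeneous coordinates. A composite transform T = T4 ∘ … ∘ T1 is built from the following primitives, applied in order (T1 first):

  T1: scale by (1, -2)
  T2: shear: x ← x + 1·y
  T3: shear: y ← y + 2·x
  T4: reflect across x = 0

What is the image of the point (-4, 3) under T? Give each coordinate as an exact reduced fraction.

T1 scale by (1, -2): (-4, 3) → (-4, -6)
T2 shear: x ← x + 1·y: (-4, -6) → (-10, -6)
T3 shear: y ← y + 2·x: (-10, -6) → (-10, -26)
T4 reflect across x = 0: (-10, -26) → (10, -26)

T(p) = (10, -26)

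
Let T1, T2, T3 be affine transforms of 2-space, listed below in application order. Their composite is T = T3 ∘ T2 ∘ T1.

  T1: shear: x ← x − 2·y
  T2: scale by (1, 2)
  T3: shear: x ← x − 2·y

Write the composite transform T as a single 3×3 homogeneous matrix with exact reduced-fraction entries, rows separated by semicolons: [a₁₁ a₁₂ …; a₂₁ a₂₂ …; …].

T1 = [1 -2 0; 0 1 0; 0 0 1]
T2·T1 = [1 -2 0; 0 2 0; 0 0 1]
T3·…·T1 = [1 -6 0; 0 2 0; 0 0 1]

T = [1 -6 0; 0 2 0; 0 0 1]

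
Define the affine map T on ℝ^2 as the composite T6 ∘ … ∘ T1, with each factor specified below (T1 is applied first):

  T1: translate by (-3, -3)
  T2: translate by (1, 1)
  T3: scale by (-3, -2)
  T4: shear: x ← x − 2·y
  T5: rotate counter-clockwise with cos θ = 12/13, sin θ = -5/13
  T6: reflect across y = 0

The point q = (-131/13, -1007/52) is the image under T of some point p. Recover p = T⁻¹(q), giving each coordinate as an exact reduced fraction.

T1 = [1 0 -3; 0 1 -3; 0 0 1]
T2·T1 = [1 0 -2; 0 1 -2; 0 0 1]
T3·…·T1 = [-3 0 6; 0 -2 4; 0 0 1]
T4·…·T1 = [-3 4 -2; 0 -2 4; 0 0 1]
T5·…·T1 = [-36/13 38/13 -4/13; 15/13 -44/13 58/13; 0 0 1]
T6·…·T1 = [-36/13 38/13 -4/13; -15/13 44/13 -58/13; 0 0 1]
det M = -6; M⁻¹ = [-22/39 19/39 2; -5/26 6/13 2; 0 0 1]
M⁻¹ · (-131/13, -1007/52)ᵀ = (-7/4, -5)ᵀ

p = (-7/4, -5)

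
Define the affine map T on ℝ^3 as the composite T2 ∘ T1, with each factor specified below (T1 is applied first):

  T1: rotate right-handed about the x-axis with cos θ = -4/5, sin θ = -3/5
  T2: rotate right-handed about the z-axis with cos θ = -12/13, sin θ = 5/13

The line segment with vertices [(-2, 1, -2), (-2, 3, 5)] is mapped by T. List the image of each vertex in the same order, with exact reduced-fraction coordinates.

image vertices: (34/13, 14/13, 1), (21/13, -86/65, -29/5)

T1 rotate right-handed about the x-axis with cos θ = -4/5, sin θ = -3/5: (-2, 1, -2) → (-2, -2, 1); (-2, 3, 5) → (-2, 3/5, -29/5)
T2 rotate right-handed about the z-axis with cos θ = -12/13, sin θ = 5/13: (-2, -2, 1) → (34/13, 14/13, 1); (-2, 3/5, -29/5) → (21/13, -86/65, -29/5)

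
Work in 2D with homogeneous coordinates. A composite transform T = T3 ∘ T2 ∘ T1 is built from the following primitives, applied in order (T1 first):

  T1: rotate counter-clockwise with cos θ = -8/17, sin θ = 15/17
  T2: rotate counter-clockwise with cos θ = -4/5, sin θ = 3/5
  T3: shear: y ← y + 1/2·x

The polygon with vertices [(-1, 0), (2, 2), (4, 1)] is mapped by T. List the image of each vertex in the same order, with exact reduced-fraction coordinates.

T1 rotate counter-clockwise with cos θ = -8/17, sin θ = 15/17: (-1, 0) → (8/17, -15/17); (2, 2) → (-46/17, 14/17); (4, 1) → (-47/17, 52/17)
T2 rotate counter-clockwise with cos θ = -4/5, sin θ = 3/5: (8/17, -15/17) → (13/85, 84/85); (-46/17, 14/17) → (142/85, -194/85); (-47/17, 52/17) → (32/85, -349/85)
T3 shear: y ← y + 1/2·x: (13/85, 84/85) → (13/85, 181/170); (142/85, -194/85) → (142/85, -123/85); (32/85, -349/85) → (32/85, -333/85)

image vertices: (13/85, 181/170), (142/85, -123/85), (32/85, -333/85)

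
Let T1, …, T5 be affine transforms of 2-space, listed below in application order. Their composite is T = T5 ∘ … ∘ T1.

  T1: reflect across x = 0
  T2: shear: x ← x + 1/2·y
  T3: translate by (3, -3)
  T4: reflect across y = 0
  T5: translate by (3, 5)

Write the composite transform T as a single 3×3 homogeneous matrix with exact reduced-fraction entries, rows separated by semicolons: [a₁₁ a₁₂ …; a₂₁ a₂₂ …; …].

T = [-1 1/2 6; 0 -1 8; 0 0 1]

T1 = [-1 0 0; 0 1 0; 0 0 1]
T2·T1 = [-1 1/2 0; 0 1 0; 0 0 1]
T3·…·T1 = [-1 1/2 3; 0 1 -3; 0 0 1]
T4·…·T1 = [-1 1/2 3; 0 -1 3; 0 0 1]
T5·…·T1 = [-1 1/2 6; 0 -1 8; 0 0 1]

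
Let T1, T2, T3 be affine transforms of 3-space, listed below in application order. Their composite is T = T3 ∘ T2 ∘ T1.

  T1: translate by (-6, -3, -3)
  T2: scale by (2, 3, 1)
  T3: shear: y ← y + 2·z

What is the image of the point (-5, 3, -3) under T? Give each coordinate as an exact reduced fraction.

T1 translate by (-6, -3, -3): (-5, 3, -3) → (-11, 0, -6)
T2 scale by (2, 3, 1): (-11, 0, -6) → (-22, 0, -6)
T3 shear: y ← y + 2·z: (-22, 0, -6) → (-22, -12, -6)

T(p) = (-22, -12, -6)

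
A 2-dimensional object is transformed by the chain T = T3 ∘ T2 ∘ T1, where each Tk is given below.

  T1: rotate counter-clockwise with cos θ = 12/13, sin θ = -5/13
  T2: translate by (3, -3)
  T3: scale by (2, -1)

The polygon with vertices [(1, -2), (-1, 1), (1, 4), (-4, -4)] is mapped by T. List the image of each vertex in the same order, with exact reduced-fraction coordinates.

image vertices: (82/13, 68/13), (64/13, 22/13), (142/13, -4/13), (-58/13, 67/13)

T1 rotate counter-clockwise with cos θ = 12/13, sin θ = -5/13: (1, -2) → (2/13, -29/13); (-1, 1) → (-7/13, 17/13); (1, 4) → (32/13, 43/13); (-4, -4) → (-68/13, -28/13)
T2 translate by (3, -3): (2/13, -29/13) → (41/13, -68/13); (-7/13, 17/13) → (32/13, -22/13); (32/13, 43/13) → (71/13, 4/13); (-68/13, -28/13) → (-29/13, -67/13)
T3 scale by (2, -1): (41/13, -68/13) → (82/13, 68/13); (32/13, -22/13) → (64/13, 22/13); (71/13, 4/13) → (142/13, -4/13); (-29/13, -67/13) → (-58/13, 67/13)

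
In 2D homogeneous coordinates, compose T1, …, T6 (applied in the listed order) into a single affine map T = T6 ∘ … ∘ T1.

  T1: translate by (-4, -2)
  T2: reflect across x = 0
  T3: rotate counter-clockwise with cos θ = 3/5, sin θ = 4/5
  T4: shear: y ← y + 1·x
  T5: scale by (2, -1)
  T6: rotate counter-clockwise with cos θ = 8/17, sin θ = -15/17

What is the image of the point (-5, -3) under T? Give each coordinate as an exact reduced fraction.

T1 translate by (-4, -2): (-5, -3) → (-9, -5)
T2 reflect across x = 0: (-9, -5) → (9, -5)
T3 rotate counter-clockwise with cos θ = 3/5, sin θ = 4/5: (9, -5) → (47/5, 21/5)
T4 shear: y ← y + 1·x: (47/5, 21/5) → (47/5, 68/5)
T5 scale by (2, -1): (47/5, 68/5) → (94/5, -68/5)
T6 rotate counter-clockwise with cos θ = 8/17, sin θ = -15/17: (94/5, -68/5) → (-268/85, -1954/85)

T(p) = (-268/85, -1954/85)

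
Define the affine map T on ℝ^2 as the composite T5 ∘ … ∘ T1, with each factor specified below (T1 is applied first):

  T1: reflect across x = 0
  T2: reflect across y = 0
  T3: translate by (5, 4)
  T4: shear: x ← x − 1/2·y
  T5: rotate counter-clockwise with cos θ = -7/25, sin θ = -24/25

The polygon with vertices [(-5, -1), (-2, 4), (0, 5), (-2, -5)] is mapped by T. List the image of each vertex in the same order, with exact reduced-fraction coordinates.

image vertices: (27/10, -43/5), (-49/25, -168/25), (-5/2, -5), (397/50, -123/25)

T1 reflect across x = 0: (-5, -1) → (5, -1); (-2, 4) → (2, 4); (0, 5) → (0, 5); (-2, -5) → (2, -5)
T2 reflect across y = 0: (5, -1) → (5, 1); (2, 4) → (2, -4); (0, 5) → (0, -5); (2, -5) → (2, 5)
T3 translate by (5, 4): (5, 1) → (10, 5); (2, -4) → (7, 0); (0, -5) → (5, -1); (2, 5) → (7, 9)
T4 shear: x ← x − 1/2·y: (10, 5) → (15/2, 5); (7, 0) → (7, 0); (5, -1) → (11/2, -1); (7, 9) → (5/2, 9)
T5 rotate counter-clockwise with cos θ = -7/25, sin θ = -24/25: (15/2, 5) → (27/10, -43/5); (7, 0) → (-49/25, -168/25); (11/2, -1) → (-5/2, -5); (5/2, 9) → (397/50, -123/25)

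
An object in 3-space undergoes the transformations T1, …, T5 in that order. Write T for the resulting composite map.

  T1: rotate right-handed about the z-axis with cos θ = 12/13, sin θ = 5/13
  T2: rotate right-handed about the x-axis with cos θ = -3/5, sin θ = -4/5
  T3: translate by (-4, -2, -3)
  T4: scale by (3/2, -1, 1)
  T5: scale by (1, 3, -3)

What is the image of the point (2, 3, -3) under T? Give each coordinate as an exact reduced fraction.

T1 rotate right-handed about the z-axis with cos θ = 12/13, sin θ = 5/13: (2, 3, -3) → (9/13, 46/13, -3)
T2 rotate right-handed about the x-axis with cos θ = -3/5, sin θ = -4/5: (9/13, 46/13, -3) → (9/13, -294/65, -67/65)
T3 translate by (-4, -2, -3): (9/13, -294/65, -67/65) → (-43/13, -424/65, -262/65)
T4 scale by (3/2, -1, 1): (-43/13, -424/65, -262/65) → (-129/26, 424/65, -262/65)
T5 scale by (1, 3, -3): (-129/26, 424/65, -262/65) → (-129/26, 1272/65, 786/65)

T(p) = (-129/26, 1272/65, 786/65)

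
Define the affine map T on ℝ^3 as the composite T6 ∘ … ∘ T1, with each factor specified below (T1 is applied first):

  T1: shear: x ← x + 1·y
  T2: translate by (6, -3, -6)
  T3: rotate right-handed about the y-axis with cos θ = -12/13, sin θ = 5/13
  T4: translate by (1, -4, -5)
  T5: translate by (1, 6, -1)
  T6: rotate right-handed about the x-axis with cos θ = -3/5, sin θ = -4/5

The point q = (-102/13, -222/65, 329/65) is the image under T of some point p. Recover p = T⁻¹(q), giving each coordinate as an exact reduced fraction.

T1 = [1 1 0 0; 0 1 0 0; 0 0 1 0; 0 0 0 1]
T2·T1 = [1 1 0 6; 0 1 0 -3; 0 0 1 -6; 0 0 0 1]
T3·…·T1 = [-12/13 -12/13 5/13 -102/13; 0 1 0 -3; -5/13 -5/13 -12/13 42/13; 0 0 0 1]
T4·…·T1 = [-12/13 -12/13 5/13 -89/13; 0 1 0 -7; -5/13 -5/13 -12/13 -23/13; 0 0 0 1]
T5·…·T1 = [-12/13 -12/13 5/13 -76/13; 0 1 0 -1; -5/13 -5/13 -12/13 -36/13; 0 0 0 1]
T6·…·T1 = [-12/13 -12/13 5/13 -76/13; -4/13 -59/65 -48/65 -21/13; 3/13 -37/65 36/65 32/13; 0 0 0 1]
det M = 1; M⁻¹ = [-12/13 19/65 67/65 -97/13; 0 -3/5 -4/5 1; 5/13 -48/65 36/65 -4/13; 0 0 0 1]
M⁻¹ · (-102/13, -222/65, 329/65)ᵀ = (4, -1, 2)ᵀ

p = (4, -1, 2)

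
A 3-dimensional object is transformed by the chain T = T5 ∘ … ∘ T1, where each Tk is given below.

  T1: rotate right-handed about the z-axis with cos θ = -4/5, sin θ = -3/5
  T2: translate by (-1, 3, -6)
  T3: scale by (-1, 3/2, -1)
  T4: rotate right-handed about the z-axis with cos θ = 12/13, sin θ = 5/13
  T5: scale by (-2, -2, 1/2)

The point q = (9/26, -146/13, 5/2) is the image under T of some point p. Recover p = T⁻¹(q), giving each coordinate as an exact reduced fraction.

p = (1/2, -1, 1)

T1 = [-4/5 3/5 0 0; -3/5 -4/5 0 0; 0 0 1 0; 0 0 0 1]
T2·T1 = [-4/5 3/5 0 -1; -3/5 -4/5 0 3; 0 0 1 -6; 0 0 0 1]
T3·…·T1 = [4/5 -3/5 0 1; -9/10 -6/5 0 9/2; 0 0 -1 6; 0 0 0 1]
T4·…·T1 = [141/130 -6/65 0 -21/26; -34/65 -87/65 0 59/13; 0 0 -1 6; 0 0 0 1]
T5·…·T1 = [-141/65 12/65 0 21/13; 68/65 174/65 0 -118/13; 0 0 -1/2 3; 0 0 0 1]
det M = 3; M⁻¹ = [-29/65 2/65 0 1; 34/195 47/130 0 3; 0 0 -2 6; 0 0 0 1]
M⁻¹ · (9/26, -146/13, 5/2)ᵀ = (1/2, -1, 1)ᵀ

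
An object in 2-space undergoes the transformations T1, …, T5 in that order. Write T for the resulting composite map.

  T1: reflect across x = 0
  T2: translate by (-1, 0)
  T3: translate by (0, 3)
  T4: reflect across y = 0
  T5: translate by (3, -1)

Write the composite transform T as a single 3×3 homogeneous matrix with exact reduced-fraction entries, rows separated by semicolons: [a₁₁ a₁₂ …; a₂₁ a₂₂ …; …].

T1 = [-1 0 0; 0 1 0; 0 0 1]
T2·T1 = [-1 0 -1; 0 1 0; 0 0 1]
T3·…·T1 = [-1 0 -1; 0 1 3; 0 0 1]
T4·…·T1 = [-1 0 -1; 0 -1 -3; 0 0 1]
T5·…·T1 = [-1 0 2; 0 -1 -4; 0 0 1]

T = [-1 0 2; 0 -1 -4; 0 0 1]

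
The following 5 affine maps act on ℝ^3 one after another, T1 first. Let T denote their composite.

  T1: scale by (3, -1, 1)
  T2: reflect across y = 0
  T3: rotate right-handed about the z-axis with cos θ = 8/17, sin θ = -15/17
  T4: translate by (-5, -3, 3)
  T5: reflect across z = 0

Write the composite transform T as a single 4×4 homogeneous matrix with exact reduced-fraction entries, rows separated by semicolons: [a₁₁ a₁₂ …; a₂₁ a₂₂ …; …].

T1 = [3 0 0 0; 0 -1 0 0; 0 0 1 0; 0 0 0 1]
T2·T1 = [3 0 0 0; 0 1 0 0; 0 0 1 0; 0 0 0 1]
T3·…·T1 = [24/17 15/17 0 0; -45/17 8/17 0 0; 0 0 1 0; 0 0 0 1]
T4·…·T1 = [24/17 15/17 0 -5; -45/17 8/17 0 -3; 0 0 1 3; 0 0 0 1]
T5·…·T1 = [24/17 15/17 0 -5; -45/17 8/17 0 -3; 0 0 -1 -3; 0 0 0 1]

T = [24/17 15/17 0 -5; -45/17 8/17 0 -3; 0 0 -1 -3; 0 0 0 1]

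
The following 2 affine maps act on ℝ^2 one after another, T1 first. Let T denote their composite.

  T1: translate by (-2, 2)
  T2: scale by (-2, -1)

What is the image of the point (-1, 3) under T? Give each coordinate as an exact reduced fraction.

T1 translate by (-2, 2): (-1, 3) → (-3, 5)
T2 scale by (-2, -1): (-3, 5) → (6, -5)

T(p) = (6, -5)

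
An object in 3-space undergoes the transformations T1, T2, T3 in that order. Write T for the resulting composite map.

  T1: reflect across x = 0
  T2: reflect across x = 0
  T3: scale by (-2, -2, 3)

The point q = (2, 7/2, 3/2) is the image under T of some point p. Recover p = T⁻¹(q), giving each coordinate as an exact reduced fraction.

p = (-1, -7/4, 1/2)

T1 = [-1 0 0 0; 0 1 0 0; 0 0 1 0; 0 0 0 1]
T2·T1 = [1 0 0 0; 0 1 0 0; 0 0 1 0; 0 0 0 1]
T3·…·T1 = [-2 0 0 0; 0 -2 0 0; 0 0 3 0; 0 0 0 1]
det M = 12; M⁻¹ = [-1/2 0 0 0; 0 -1/2 0 0; 0 0 1/3 0; 0 0 0 1]
M⁻¹ · (2, 7/2, 3/2)ᵀ = (-1, -7/4, 1/2)ᵀ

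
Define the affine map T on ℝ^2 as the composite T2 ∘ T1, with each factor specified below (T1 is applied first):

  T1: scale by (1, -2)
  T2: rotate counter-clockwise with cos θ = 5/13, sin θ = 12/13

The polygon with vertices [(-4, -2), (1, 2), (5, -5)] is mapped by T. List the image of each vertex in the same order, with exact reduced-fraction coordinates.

T1 scale by (1, -2): (-4, -2) → (-4, 4); (1, 2) → (1, -4); (5, -5) → (5, 10)
T2 rotate counter-clockwise with cos θ = 5/13, sin θ = 12/13: (-4, 4) → (-68/13, -28/13); (1, -4) → (53/13, -8/13); (5, 10) → (-95/13, 110/13)

image vertices: (-68/13, -28/13), (53/13, -8/13), (-95/13, 110/13)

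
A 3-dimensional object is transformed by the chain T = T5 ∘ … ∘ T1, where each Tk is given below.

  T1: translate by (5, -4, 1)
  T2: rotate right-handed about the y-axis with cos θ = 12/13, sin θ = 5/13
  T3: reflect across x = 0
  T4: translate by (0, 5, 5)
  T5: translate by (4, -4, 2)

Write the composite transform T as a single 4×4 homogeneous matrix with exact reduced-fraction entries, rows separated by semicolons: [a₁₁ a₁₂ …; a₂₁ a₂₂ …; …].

T1 = [1 0 0 5; 0 1 0 -4; 0 0 1 1; 0 0 0 1]
T2·T1 = [12/13 0 5/13 5; 0 1 0 -4; -5/13 0 12/13 -1; 0 0 0 1]
T3·…·T1 = [-12/13 0 -5/13 -5; 0 1 0 -4; -5/13 0 12/13 -1; 0 0 0 1]
T4·…·T1 = [-12/13 0 -5/13 -5; 0 1 0 1; -5/13 0 12/13 4; 0 0 0 1]
T5·…·T1 = [-12/13 0 -5/13 -1; 0 1 0 -3; -5/13 0 12/13 6; 0 0 0 1]

T = [-12/13 0 -5/13 -1; 0 1 0 -3; -5/13 0 12/13 6; 0 0 0 1]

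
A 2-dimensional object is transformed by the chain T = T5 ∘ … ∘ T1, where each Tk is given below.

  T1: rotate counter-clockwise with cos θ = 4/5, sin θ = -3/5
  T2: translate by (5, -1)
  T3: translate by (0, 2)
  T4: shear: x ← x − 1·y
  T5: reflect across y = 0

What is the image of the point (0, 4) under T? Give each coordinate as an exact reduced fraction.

T(p) = (16/5, -21/5)

T1 rotate counter-clockwise with cos θ = 4/5, sin θ = -3/5: (0, 4) → (12/5, 16/5)
T2 translate by (5, -1): (12/5, 16/5) → (37/5, 11/5)
T3 translate by (0, 2): (37/5, 11/5) → (37/5, 21/5)
T4 shear: x ← x − 1·y: (37/5, 21/5) → (16/5, 21/5)
T5 reflect across y = 0: (16/5, 21/5) → (16/5, -21/5)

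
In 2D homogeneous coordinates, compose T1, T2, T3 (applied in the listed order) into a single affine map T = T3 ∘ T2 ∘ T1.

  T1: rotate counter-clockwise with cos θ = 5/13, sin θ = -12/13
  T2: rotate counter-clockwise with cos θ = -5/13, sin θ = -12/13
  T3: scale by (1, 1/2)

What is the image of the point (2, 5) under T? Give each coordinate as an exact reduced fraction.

T1 rotate counter-clockwise with cos θ = 5/13, sin θ = -12/13: (2, 5) → (70/13, 1/13)
T2 rotate counter-clockwise with cos θ = -5/13, sin θ = -12/13: (70/13, 1/13) → (-2, -5)
T3 scale by (1, 1/2): (-2, -5) → (-2, -5/2)

T(p) = (-2, -5/2)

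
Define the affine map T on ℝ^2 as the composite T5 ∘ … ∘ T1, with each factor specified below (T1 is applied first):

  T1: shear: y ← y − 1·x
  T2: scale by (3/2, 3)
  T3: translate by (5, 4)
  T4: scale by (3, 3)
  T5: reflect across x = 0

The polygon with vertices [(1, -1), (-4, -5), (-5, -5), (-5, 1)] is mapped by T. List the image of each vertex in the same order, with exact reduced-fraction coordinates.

image vertices: (-39/2, -6), (3, 3), (15/2, 12), (15/2, 66)

T1 shear: y ← y − 1·x: (1, -1) → (1, -2); (-4, -5) → (-4, -1); (-5, -5) → (-5, 0); (-5, 1) → (-5, 6)
T2 scale by (3/2, 3): (1, -2) → (3/2, -6); (-4, -1) → (-6, -3); (-5, 0) → (-15/2, 0); (-5, 6) → (-15/2, 18)
T3 translate by (5, 4): (3/2, -6) → (13/2, -2); (-6, -3) → (-1, 1); (-15/2, 0) → (-5/2, 4); (-15/2, 18) → (-5/2, 22)
T4 scale by (3, 3): (13/2, -2) → (39/2, -6); (-1, 1) → (-3, 3); (-5/2, 4) → (-15/2, 12); (-5/2, 22) → (-15/2, 66)
T5 reflect across x = 0: (39/2, -6) → (-39/2, -6); (-3, 3) → (3, 3); (-15/2, 12) → (15/2, 12); (-15/2, 66) → (15/2, 66)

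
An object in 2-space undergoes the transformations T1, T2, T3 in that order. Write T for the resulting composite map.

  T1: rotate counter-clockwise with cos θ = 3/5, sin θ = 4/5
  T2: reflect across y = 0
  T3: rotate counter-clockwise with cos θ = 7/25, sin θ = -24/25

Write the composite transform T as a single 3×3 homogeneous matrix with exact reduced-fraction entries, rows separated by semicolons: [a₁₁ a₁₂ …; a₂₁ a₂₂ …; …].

T1 = [3/5 -4/5 0; 4/5 3/5 0; 0 0 1]
T2·T1 = [3/5 -4/5 0; -4/5 -3/5 0; 0 0 1]
T3·…·T1 = [-3/5 -4/5 0; -4/5 3/5 0; 0 0 1]

T = [-3/5 -4/5 0; -4/5 3/5 0; 0 0 1]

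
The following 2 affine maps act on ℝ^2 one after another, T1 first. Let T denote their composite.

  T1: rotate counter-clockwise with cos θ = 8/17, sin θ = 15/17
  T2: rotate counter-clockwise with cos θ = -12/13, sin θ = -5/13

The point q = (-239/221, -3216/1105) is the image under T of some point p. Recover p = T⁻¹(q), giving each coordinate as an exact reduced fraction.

T1 = [8/17 -15/17 0; 15/17 8/17 0; 0 0 1]
T2·T1 = [-21/221 220/221 0; -220/221 -21/221 0; 0 0 1]
det M = 1; M⁻¹ = [-21/221 -220/221 0; 220/221 -21/221 0; 0 0 1]
M⁻¹ · (-239/221, -3216/1105)ᵀ = (3, -4/5)ᵀ

p = (3, -4/5)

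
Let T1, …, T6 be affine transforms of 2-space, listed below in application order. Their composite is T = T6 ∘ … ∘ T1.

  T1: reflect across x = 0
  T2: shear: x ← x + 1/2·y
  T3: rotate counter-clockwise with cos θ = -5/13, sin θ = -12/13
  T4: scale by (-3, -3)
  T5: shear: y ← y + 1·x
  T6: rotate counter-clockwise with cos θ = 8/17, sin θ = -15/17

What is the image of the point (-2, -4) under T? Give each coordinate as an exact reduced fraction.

T1 reflect across x = 0: (-2, -4) → (2, -4)
T2 shear: x ← x + 1/2·y: (2, -4) → (0, -4)
T3 rotate counter-clockwise with cos θ = -5/13, sin θ = -12/13: (0, -4) → (-48/13, 20/13)
T4 scale by (-3, -3): (-48/13, 20/13) → (144/13, -60/13)
T5 shear: y ← y + 1·x: (144/13, -60/13) → (144/13, 84/13)
T6 rotate counter-clockwise with cos θ = 8/17, sin θ = -15/17: (144/13, 84/13) → (2412/221, -1488/221)

T(p) = (2412/221, -1488/221)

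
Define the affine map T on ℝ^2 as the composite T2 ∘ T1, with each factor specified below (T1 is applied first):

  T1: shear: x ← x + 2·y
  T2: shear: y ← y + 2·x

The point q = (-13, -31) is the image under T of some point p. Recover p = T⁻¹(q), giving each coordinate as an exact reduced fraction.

T1 = [1 2 0; 0 1 0; 0 0 1]
T2·T1 = [1 2 0; 2 5 0; 0 0 1]
det M = 1; M⁻¹ = [5 -2 0; -2 1 0; 0 0 1]
M⁻¹ · (-13, -31)ᵀ = (-3, -5)ᵀ

p = (-3, -5)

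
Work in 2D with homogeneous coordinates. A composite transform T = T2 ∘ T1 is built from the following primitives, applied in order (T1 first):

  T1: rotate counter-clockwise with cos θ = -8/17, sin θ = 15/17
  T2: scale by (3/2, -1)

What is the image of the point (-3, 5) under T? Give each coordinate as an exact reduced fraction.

T1 rotate counter-clockwise with cos θ = -8/17, sin θ = 15/17: (-3, 5) → (-3, -5)
T2 scale by (3/2, -1): (-3, -5) → (-9/2, 5)

T(p) = (-9/2, 5)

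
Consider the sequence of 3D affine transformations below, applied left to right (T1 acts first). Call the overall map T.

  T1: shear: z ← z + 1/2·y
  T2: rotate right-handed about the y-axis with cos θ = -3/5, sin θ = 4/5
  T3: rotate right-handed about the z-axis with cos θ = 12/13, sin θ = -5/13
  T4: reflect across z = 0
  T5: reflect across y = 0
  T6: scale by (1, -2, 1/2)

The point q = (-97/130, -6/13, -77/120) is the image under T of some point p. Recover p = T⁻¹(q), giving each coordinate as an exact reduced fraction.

p = (-2/3, -1/2, -1)

T1 = [1 0 0 0; 0 1 0 0; 0 1/2 1 0; 0 0 0 1]
T2·T1 = [-3/5 2/5 4/5 0; 0 1 0 0; -4/5 -3/10 -3/5 0; 0 0 0 1]
T3·…·T1 = [-36/65 49/65 48/65 0; 3/13 10/13 -4/13 0; -4/5 -3/10 -3/5 0; 0 0 0 1]
T4·…·T1 = [-36/65 49/65 48/65 0; 3/13 10/13 -4/13 0; 4/5 3/10 3/5 0; 0 0 0 1]
T5·…·T1 = [-36/65 49/65 48/65 0; -3/13 -10/13 4/13 0; 4/5 3/10 3/5 0; 0 0 0 1]
T6·…·T1 = [-36/65 49/65 48/65 0; 6/13 20/13 -8/13 0; 2/5 3/20 3/10 0; 0 0 0 1]
det M = -1; M⁻¹ = [-36/65 3/26 8/5 0; 5/13 6/13 0 0; 71/130 -5/13 6/5 0; 0 0 0 1]
M⁻¹ · (-97/130, -6/13, -77/120)ᵀ = (-2/3, -1/2, -1)ᵀ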